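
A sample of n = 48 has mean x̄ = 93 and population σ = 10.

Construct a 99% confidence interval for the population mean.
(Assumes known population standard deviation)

Confidence level: 99%, α = 0.01
z_0.005 = 2.576
SE = σ/√n = 10/√48 = 1.4434
Margin of error = 2.576 × 1.4434 = 3.7182
CI: x̄ ± margin = 93 ± 3.7182
CI: (89.2818, 96.7182)

Answer: (89.2818, 96.7182)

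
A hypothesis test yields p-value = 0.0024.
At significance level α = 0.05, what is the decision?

Compare p-value to α:
0.0024 < 0.05
Decision: reject H₀

Answer: reject H₀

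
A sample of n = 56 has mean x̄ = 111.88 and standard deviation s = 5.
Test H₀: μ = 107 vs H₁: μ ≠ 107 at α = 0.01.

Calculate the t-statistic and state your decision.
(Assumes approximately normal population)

df = n - 1 = 55
SE = s/√n = 5/√56 = 0.6682
t = (x̄ - μ₀)/SE = (111.88 - 107)/0.6682 = 7.3032
Critical value: t_{0.005,55} = ±2.668
p-value < 0.0001
Decision: reject H₀

Answer: t = 7.3032, reject H₀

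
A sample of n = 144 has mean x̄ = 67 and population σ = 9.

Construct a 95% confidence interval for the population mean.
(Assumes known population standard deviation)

Answer: (65.5300, 68.4700)

Derivation:
Confidence level: 95%, α = 0.05
z_0.025 = 1.960
SE = σ/√n = 9/√144 = 0.7500
Margin of error = 1.960 × 0.7500 = 1.4700
CI: x̄ ± margin = 67 ± 1.4700
CI: (65.5300, 68.4700)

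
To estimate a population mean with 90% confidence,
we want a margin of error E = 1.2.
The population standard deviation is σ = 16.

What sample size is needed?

z_0.05 = 1.645
n = (z×σ/E)² = (1.645×16/1.2)²
n = 481.0711
Round up: n = 482

Answer: n = 482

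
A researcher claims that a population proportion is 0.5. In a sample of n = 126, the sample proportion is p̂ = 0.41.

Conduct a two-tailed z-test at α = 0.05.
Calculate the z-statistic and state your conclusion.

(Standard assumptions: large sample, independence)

H₀: p = 0.5, H₁: p ≠ 0.5
Standard error: SE = √(p₀(1-p₀)/n) = √(0.5×0.5/126) = 0.044544
z-statistic: z = (p̂ - p₀)/SE = (0.41 - 0.5)/0.044544 = -2.0205
Critical value: z_0.025 = ±1.960
p-value = 0.0433
Decision: reject H₀ at α = 0.05

Answer: z = -2.0205, reject H₀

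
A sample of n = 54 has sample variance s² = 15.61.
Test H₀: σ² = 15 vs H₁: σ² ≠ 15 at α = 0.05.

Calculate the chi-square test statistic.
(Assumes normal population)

Answer: χ² = 55.1553, fail to reject H₀

Derivation:
df = n - 1 = 53
χ² = (n-1)s²/σ₀² = 53×15.61/15 = 55.1553
Critical values: χ²_{0.975,53} = 34.776, χ²_{0.025,53} = 75.002
Rejection region: χ² < 34.776 or χ² > 75.002
Decision: fail to reject H₀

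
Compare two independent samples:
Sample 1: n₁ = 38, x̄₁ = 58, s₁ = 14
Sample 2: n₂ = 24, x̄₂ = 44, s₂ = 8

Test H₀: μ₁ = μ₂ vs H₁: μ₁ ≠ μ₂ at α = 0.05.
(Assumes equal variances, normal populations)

Pooled variance: s²_p = [37×14² + 23×8²]/(60) = 145.4000
s_p = 12.0582
SE = s_p×√(1/n₁ + 1/n₂) = 12.0582×√(1/38 + 1/24) = 3.1440
t = (x̄₁ - x̄₂)/SE = (58 - 44)/3.1440 = 4.4529
df = 60, t-critical = ±2.000
Decision: reject H₀

Answer: t = 4.4529, reject H₀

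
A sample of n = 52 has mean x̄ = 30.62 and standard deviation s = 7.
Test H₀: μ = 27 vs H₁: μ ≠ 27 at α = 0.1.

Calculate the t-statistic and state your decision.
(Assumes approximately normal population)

Answer: t = 3.7293, reject H₀

Derivation:
df = n - 1 = 51
SE = s/√n = 7/√52 = 0.9707
t = (x̄ - μ₀)/SE = (30.62 - 27)/0.9707 = 3.7293
Critical value: t_{0.05,51} = ±1.675
p-value ≈ 0.0005
Decision: reject H₀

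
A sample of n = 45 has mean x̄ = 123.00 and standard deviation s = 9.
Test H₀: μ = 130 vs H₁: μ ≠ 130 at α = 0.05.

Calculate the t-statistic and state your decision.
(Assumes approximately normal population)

Answer: t = -5.2177, reject H₀

Derivation:
df = n - 1 = 44
SE = s/√n = 9/√45 = 1.3416
t = (x̄ - μ₀)/SE = (123.00 - 130)/1.3416 = -5.2177
Critical value: t_{0.025,44} = ±2.015
p-value < 0.0001
Decision: reject H₀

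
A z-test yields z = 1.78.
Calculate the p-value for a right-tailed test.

For z = 1.78:
p = P(Z > 1.78) = 1 - Φ(1.78) = 0.0375

Answer: p-value ≈ 0.0375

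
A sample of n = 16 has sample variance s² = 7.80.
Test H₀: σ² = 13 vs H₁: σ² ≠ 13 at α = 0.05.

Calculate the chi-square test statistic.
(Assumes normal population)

df = n - 1 = 15
χ² = (n-1)s²/σ₀² = 15×7.80/13 = 9.0000
Critical values: χ²_{0.975,15} = 6.262, χ²_{0.025,15} = 27.488
Rejection region: χ² < 6.262 or χ² > 27.488
Decision: fail to reject H₀

Answer: χ² = 9.0000, fail to reject H₀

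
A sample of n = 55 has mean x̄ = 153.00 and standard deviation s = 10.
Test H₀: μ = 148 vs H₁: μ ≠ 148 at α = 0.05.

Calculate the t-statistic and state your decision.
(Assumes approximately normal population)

df = n - 1 = 54
SE = s/√n = 10/√55 = 1.3484
t = (x̄ - μ₀)/SE = (153.00 - 148)/1.3484 = 3.7081
Critical value: t_{0.025,54} = ±2.005
p-value ≈ 0.0005
Decision: reject H₀

Answer: t = 3.7081, reject H₀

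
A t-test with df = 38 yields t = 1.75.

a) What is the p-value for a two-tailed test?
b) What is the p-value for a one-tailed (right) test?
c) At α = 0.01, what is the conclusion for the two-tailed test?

Answer: a) 0.0882, b) 0.0441, c) fail to reject H₀

Derivation:
Using t-distribution with df = 38:
a) Two-tailed: p = 2×P(T > 1.75) = 0.0882
b) One-tailed: p = P(T > 1.75) = 0.0441
c) 0.0882 ≥ 0.01, fail to reject H₀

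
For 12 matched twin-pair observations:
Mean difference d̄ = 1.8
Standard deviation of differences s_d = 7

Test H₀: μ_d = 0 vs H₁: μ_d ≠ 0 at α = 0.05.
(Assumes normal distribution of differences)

Answer: t = 0.8908, fail to reject H₀

Derivation:
df = n - 1 = 11
SE = s_d/√n = 7/√12 = 2.0207
t = d̄/SE = 1.8/2.0207 = 0.8908
Critical value: t_{0.025,11} = ±2.201
p-value ≈ 0.3921
Decision: fail to reject H₀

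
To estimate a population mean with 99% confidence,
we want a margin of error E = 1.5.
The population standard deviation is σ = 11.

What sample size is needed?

z_0.005 = 2.576
n = (z×σ/E)² = (2.576×11/1.5)²
n = 356.8573
Round up: n = 357

Answer: n = 357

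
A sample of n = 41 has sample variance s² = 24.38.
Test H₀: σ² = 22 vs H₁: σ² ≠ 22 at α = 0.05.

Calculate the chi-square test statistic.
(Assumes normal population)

Answer: χ² = 44.3273, fail to reject H₀

Derivation:
df = n - 1 = 40
χ² = (n-1)s²/σ₀² = 40×24.38/22 = 44.3273
Critical values: χ²_{0.975,40} = 24.433, χ²_{0.025,40} = 59.342
Rejection region: χ² < 24.433 or χ² > 59.342
Decision: fail to reject H₀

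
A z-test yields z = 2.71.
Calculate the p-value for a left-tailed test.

Answer: p-value ≈ 0.9966

Derivation:
For z = 2.71:
p = P(Z < 2.71) = Φ(2.71) = 0.9966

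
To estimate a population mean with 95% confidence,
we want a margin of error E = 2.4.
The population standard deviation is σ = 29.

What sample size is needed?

z_0.025 = 1.960
n = (z×σ/E)² = (1.960×29/2.4)²
n = 560.9003
Round up: n = 561

Answer: n = 561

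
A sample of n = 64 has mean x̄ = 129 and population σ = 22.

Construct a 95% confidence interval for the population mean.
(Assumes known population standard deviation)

Answer: (123.6100, 134.3900)

Derivation:
Confidence level: 95%, α = 0.05
z_0.025 = 1.960
SE = σ/√n = 22/√64 = 2.7500
Margin of error = 1.960 × 2.7500 = 5.3900
CI: x̄ ± margin = 129 ± 5.3900
CI: (123.6100, 134.3900)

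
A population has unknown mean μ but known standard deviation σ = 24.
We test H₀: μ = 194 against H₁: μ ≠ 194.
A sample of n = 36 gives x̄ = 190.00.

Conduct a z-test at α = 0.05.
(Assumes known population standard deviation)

Answer: z = -1.0000, fail to reject H₀

Derivation:
Standard error: SE = σ/√n = 24/√36 = 4.0000
z-statistic: z = (x̄ - μ₀)/SE = (190.00 - 194)/4.0000 = -1.0000
Critical value: ±1.960
p-value = 0.3173
Decision: fail to reject H₀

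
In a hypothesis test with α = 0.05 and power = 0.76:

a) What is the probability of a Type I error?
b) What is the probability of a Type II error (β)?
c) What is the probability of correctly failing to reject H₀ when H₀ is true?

Answer: a) 0.05, b) 0.24, c) 0.95

Derivation:
a) Type I error probability = α = 0.05
b) Power = P(reject H₀ | H₁ true) = 1 - β = 0.76, so Type II error probability = β = 1 - Power = 0.24
c) P(fail to reject H₀ | H₀ true) = 1 - α = 0.95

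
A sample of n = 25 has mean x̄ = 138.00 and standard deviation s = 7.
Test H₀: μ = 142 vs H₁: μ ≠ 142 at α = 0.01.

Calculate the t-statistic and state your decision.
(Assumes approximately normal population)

df = n - 1 = 24
SE = s/√n = 7/√25 = 1.4000
t = (x̄ - μ₀)/SE = (138.00 - 142)/1.4000 = -2.8571
Critical value: t_{0.005,24} = ±2.797
p-value ≈ 0.0087
Decision: reject H₀

Answer: t = -2.8571, reject H₀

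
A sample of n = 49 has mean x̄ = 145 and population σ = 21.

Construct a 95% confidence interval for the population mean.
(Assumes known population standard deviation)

Confidence level: 95%, α = 0.05
z_0.025 = 1.960
SE = σ/√n = 21/√49 = 3.0000
Margin of error = 1.960 × 3.0000 = 5.8800
CI: x̄ ± margin = 145 ± 5.8800
CI: (139.1200, 150.8800)

Answer: (139.1200, 150.8800)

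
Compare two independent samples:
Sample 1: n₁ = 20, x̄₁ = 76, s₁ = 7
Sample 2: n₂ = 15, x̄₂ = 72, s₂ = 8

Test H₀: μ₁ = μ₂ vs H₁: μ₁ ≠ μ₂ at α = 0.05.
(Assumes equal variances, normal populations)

Answer: t = 1.5739, fail to reject H₀

Derivation:
Pooled variance: s²_p = [19×7² + 14×8²]/(33) = 55.3636
s_p = 7.4407
SE = s_p×√(1/n₁ + 1/n₂) = 7.4407×√(1/20 + 1/15) = 2.5415
t = (x̄₁ - x̄₂)/SE = (76 - 72)/2.5415 = 1.5739
df = 33, t-critical = ±2.035
Decision: fail to reject H₀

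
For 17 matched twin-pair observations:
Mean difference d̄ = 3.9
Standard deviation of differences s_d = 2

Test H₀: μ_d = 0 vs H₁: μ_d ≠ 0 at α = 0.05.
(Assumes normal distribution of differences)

df = n - 1 = 16
SE = s_d/√n = 2/√17 = 0.4851
t = d̄/SE = 3.9/0.4851 = 8.0396
Critical value: t_{0.025,16} = ±2.120
p-value < 0.0001
Decision: reject H₀

Answer: t = 8.0396, reject H₀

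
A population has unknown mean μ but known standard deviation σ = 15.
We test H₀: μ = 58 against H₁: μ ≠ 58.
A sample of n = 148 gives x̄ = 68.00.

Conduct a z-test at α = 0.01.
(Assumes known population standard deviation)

Standard error: SE = σ/√n = 15/√148 = 1.2330
z-statistic: z = (x̄ - μ₀)/SE = (68.00 - 58)/1.2330 = 8.1103
Critical value: ±2.576
p-value < 0.0001
Decision: reject H₀

Answer: z = 8.1103, reject H₀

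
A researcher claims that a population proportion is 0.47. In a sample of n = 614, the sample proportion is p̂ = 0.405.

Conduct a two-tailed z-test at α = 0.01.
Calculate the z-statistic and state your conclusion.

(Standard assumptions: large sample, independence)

H₀: p = 0.47, H₁: p ≠ 0.47
Standard error: SE = √(p₀(1-p₀)/n) = √(0.47×0.53/614) = 0.020142
z-statistic: z = (p̂ - p₀)/SE = (0.405 - 0.47)/0.020142 = -3.2271
Critical value: z_0.005 = ±2.576
p-value = 0.0013
Decision: reject H₀ at α = 0.01

Answer: z = -3.2271, reject H₀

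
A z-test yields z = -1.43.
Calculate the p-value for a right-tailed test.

For z = -1.43:
p = P(Z > -1.43) = 1 - Φ(-1.43) = 0.9236

Answer: p-value ≈ 0.9236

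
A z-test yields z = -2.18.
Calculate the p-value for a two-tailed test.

For z = -2.18:
p = 2×P(Z > |-2.18|) = 2×(1 - Φ(2.18)) = 0.0293

Answer: p-value ≈ 0.0293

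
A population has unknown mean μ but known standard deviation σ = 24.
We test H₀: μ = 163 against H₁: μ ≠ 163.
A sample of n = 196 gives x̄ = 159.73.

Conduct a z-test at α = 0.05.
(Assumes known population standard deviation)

Standard error: SE = σ/√n = 24/√196 = 1.7143
z-statistic: z = (x̄ - μ₀)/SE = (159.73 - 163)/1.7143 = -1.9075
Critical value: ±1.960
p-value = 0.0565
Decision: fail to reject H₀

Answer: z = -1.9075, fail to reject H₀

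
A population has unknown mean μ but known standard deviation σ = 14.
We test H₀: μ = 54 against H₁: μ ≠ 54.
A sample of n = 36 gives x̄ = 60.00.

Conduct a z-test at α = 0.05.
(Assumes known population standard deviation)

Answer: z = 2.5715, reject H₀

Derivation:
Standard error: SE = σ/√n = 14/√36 = 2.3333
z-statistic: z = (x̄ - μ₀)/SE = (60.00 - 54)/2.3333 = 2.5715
Critical value: ±1.960
p-value = 0.0101
Decision: reject H₀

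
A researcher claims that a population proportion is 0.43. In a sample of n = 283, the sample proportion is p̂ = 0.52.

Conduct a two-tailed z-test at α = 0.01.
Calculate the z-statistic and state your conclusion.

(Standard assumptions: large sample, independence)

H₀: p = 0.43, H₁: p ≠ 0.43
Standard error: SE = √(p₀(1-p₀)/n) = √(0.43×0.57/283) = 0.029429
z-statistic: z = (p̂ - p₀)/SE = (0.52 - 0.43)/0.029429 = 3.0582
Critical value: z_0.005 = ±2.576
p-value = 0.0022
Decision: reject H₀ at α = 0.01

Answer: z = 3.0582, reject H₀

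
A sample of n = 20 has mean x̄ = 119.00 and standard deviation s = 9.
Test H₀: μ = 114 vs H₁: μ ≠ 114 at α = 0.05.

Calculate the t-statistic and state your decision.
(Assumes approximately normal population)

df = n - 1 = 19
SE = s/√n = 9/√20 = 2.0125
t = (x̄ - μ₀)/SE = (119.00 - 114)/2.0125 = 2.4845
Critical value: t_{0.025,19} = ±2.093
p-value ≈ 0.0225
Decision: reject H₀

Answer: t = 2.4845, reject H₀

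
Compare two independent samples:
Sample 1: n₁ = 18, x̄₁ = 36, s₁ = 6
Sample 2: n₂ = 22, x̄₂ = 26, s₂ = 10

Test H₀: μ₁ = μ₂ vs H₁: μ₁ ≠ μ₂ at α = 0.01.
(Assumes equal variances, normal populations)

Pooled variance: s²_p = [17×6² + 21×10²]/(38) = 71.3684
s_p = 8.4480
SE = s_p×√(1/n₁ + 1/n₂) = 8.4480×√(1/18 + 1/22) = 2.6850
t = (x̄₁ - x̄₂)/SE = (36 - 26)/2.6850 = 3.7244
df = 38, t-critical = ±2.712
Decision: reject H₀

Answer: t = 3.7244, reject H₀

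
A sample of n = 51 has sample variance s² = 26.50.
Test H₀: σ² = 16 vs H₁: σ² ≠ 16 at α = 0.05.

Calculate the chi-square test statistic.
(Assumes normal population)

Answer: χ² = 82.8125, reject H₀

Derivation:
df = n - 1 = 50
χ² = (n-1)s²/σ₀² = 50×26.50/16 = 82.8125
Critical values: χ²_{0.975,50} = 32.357, χ²_{0.025,50} = 71.420
Rejection region: χ² < 32.357 or χ² > 71.420
Decision: reject H₀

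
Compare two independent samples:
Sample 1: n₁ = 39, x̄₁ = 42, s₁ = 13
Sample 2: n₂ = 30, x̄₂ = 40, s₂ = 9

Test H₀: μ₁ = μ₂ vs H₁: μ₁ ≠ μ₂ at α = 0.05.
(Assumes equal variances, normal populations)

Pooled variance: s²_p = [38×13² + 29×9²]/(67) = 130.9104
s_p = 11.4416
SE = s_p×√(1/n₁ + 1/n₂) = 11.4416×√(1/39 + 1/30) = 2.7786
t = (x̄₁ - x̄₂)/SE = (42 - 40)/2.7786 = 0.7198
df = 67, t-critical = ±1.996
Decision: fail to reject H₀

Answer: t = 0.7198, fail to reject H₀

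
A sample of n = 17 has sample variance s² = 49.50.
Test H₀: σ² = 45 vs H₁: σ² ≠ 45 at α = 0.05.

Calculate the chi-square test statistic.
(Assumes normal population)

Answer: χ² = 17.6000, fail to reject H₀

Derivation:
df = n - 1 = 16
χ² = (n-1)s²/σ₀² = 16×49.50/45 = 17.6000
Critical values: χ²_{0.975,16} = 6.908, χ²_{0.025,16} = 28.845
Rejection region: χ² < 6.908 or χ² > 28.845
Decision: fail to reject H₀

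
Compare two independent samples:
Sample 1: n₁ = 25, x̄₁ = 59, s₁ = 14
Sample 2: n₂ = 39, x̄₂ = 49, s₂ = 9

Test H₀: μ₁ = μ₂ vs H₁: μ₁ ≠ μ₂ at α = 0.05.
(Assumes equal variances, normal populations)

Answer: t = 3.4838, reject H₀

Derivation:
Pooled variance: s²_p = [24×14² + 38×9²]/(62) = 125.5161
s_p = 11.2034
SE = s_p×√(1/n₁ + 1/n₂) = 11.2034×√(1/25 + 1/39) = 2.8704
t = (x̄₁ - x̄₂)/SE = (59 - 49)/2.8704 = 3.4838
df = 62, t-critical = ±1.999
Decision: reject H₀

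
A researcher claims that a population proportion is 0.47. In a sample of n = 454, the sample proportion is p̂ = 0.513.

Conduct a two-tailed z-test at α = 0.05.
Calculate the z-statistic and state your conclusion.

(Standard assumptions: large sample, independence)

H₀: p = 0.47, H₁: p ≠ 0.47
Standard error: SE = √(p₀(1-p₀)/n) = √(0.47×0.53/454) = 0.023424
z-statistic: z = (p̂ - p₀)/SE = (0.513 - 0.47)/0.023424 = 1.8357
Critical value: z_0.025 = ±1.960
p-value = 0.0664
Decision: fail to reject H₀ at α = 0.05

Answer: z = 1.8357, fail to reject H₀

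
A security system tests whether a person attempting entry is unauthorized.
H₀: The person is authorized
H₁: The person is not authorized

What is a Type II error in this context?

A Type I error (probability α) occurs when we reject a true H₀.
A Type II error (probability β) occurs when we fail to reject a false H₀.

Answer: Granting entry to an unauthorized person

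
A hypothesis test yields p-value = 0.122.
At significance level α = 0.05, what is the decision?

Answer: fail to reject H₀

Derivation:
Compare p-value to α:
0.122 ≥ 0.05
Decision: fail to reject H₀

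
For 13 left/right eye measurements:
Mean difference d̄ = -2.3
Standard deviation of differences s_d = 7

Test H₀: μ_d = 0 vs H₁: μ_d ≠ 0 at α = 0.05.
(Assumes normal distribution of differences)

df = n - 1 = 12
SE = s_d/√n = 7/√13 = 1.9415
t = d̄/SE = -2.3/1.9415 = -1.1847
Critical value: t_{0.025,12} = ±2.179
p-value ≈ 0.2591
Decision: fail to reject H₀

Answer: t = -1.1847, fail to reject H₀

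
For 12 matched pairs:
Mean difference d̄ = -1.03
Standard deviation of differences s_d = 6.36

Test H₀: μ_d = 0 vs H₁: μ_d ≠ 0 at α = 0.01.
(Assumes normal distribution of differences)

Answer: t = -0.5610, fail to reject H₀

Derivation:
df = n - 1 = 11
SE = s_d/√n = 6.36/√12 = 1.8360
t = d̄/SE = -1.03/1.8360 = -0.5610
Critical value: t_{0.005,11} = ±3.106
p-value ≈ 0.5860
Decision: fail to reject H₀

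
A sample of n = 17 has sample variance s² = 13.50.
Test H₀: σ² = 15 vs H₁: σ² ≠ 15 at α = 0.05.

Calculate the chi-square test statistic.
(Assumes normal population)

Answer: χ² = 14.4000, fail to reject H₀

Derivation:
df = n - 1 = 16
χ² = (n-1)s²/σ₀² = 16×13.50/15 = 14.4000
Critical values: χ²_{0.975,16} = 6.908, χ²_{0.025,16} = 28.845
Rejection region: χ² < 6.908 or χ² > 28.845
Decision: fail to reject H₀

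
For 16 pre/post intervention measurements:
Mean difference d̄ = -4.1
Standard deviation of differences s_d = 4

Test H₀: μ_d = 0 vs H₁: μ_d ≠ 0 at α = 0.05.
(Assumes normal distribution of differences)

Answer: t = -4.1000, reject H₀

Derivation:
df = n - 1 = 15
SE = s_d/√n = 4/√16 = 1.0000
t = d̄/SE = -4.1/1.0000 = -4.1000
Critical value: t_{0.025,15} = ±2.131
p-value ≈ 0.0009
Decision: reject H₀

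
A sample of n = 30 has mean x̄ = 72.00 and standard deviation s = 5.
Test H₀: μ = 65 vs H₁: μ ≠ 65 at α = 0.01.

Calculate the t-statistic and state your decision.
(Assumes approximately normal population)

df = n - 1 = 29
SE = s/√n = 5/√30 = 0.9129
t = (x̄ - μ₀)/SE = (72.00 - 65)/0.9129 = 7.6679
Critical value: t_{0.005,29} = ±2.756
p-value < 0.0001
Decision: reject H₀

Answer: t = 7.6679, reject H₀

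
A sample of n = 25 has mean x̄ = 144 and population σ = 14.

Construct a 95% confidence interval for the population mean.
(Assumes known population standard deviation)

Answer: (138.5120, 149.4880)

Derivation:
Confidence level: 95%, α = 0.05
z_0.025 = 1.960
SE = σ/√n = 14/√25 = 2.8000
Margin of error = 1.960 × 2.8000 = 5.4880
CI: x̄ ± margin = 144 ± 5.4880
CI: (138.5120, 149.4880)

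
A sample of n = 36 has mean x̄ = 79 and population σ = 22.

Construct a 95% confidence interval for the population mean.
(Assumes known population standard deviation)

Answer: (71.8133, 86.1867)

Derivation:
Confidence level: 95%, α = 0.05
z_0.025 = 1.960
SE = σ/√n = 22/√36 = 3.6667
Margin of error = 1.960 × 3.6667 = 7.1867
CI: x̄ ± margin = 79 ± 7.1867
CI: (71.8133, 86.1867)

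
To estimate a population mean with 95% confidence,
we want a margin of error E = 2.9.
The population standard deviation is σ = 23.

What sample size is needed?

Answer: n = 242

Derivation:
z_0.025 = 1.960
n = (z×σ/E)² = (1.960×23/2.9)²
n = 241.6417
Round up: n = 242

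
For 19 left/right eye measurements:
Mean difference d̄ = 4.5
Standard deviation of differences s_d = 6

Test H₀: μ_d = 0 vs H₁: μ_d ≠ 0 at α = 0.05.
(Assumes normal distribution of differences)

Answer: t = 3.2692, reject H₀

Derivation:
df = n - 1 = 18
SE = s_d/√n = 6/√19 = 1.3765
t = d̄/SE = 4.5/1.3765 = 3.2692
Critical value: t_{0.025,18} = ±2.101
p-value ≈ 0.0043
Decision: reject H₀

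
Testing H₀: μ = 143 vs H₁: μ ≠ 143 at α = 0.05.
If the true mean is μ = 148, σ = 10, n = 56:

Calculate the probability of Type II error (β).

SE = σ/√n = 10/√56 = 1.3363
Critical values: μ₀ ± z_0.025×SE = 143 ± 1.960×1.3363
Acceptance region: (140.3809, 145.6191)
Under H₁ (μ = 148): z_high = (145.6191 - 148)/1.3363 = -1.7817, z_low = (140.3809 - 148)/1.3363 = -5.7016
β = P(not reject | H₁) = Φ(-1.7817) - Φ(-5.7016) ≈ 0.0374

Answer: β ≈ 0.0374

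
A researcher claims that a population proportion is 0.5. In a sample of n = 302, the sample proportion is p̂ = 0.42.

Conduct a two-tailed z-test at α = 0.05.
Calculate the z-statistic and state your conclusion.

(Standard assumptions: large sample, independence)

Answer: z = -2.7805, reject H₀

Derivation:
H₀: p = 0.5, H₁: p ≠ 0.5
Standard error: SE = √(p₀(1-p₀)/n) = √(0.5×0.5/302) = 0.028772
z-statistic: z = (p̂ - p₀)/SE = (0.42 - 0.5)/0.028772 = -2.7805
Critical value: z_0.025 = ±1.960
p-value = 0.0054
Decision: reject H₀ at α = 0.05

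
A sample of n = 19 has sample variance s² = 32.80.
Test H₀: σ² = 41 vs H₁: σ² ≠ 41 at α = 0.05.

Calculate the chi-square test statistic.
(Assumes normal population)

Answer: χ² = 14.4000, fail to reject H₀

Derivation:
df = n - 1 = 18
χ² = (n-1)s²/σ₀² = 18×32.80/41 = 14.4000
Critical values: χ²_{0.975,18} = 8.231, χ²_{0.025,18} = 31.526
Rejection region: χ² < 8.231 or χ² > 31.526
Decision: fail to reject H₀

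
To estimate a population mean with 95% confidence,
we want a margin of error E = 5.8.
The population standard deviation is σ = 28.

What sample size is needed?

Answer: n = 90

Derivation:
z_0.025 = 1.960
n = (z×σ/E)² = (1.960×28/5.8)²
n = 89.5307
Round up: n = 90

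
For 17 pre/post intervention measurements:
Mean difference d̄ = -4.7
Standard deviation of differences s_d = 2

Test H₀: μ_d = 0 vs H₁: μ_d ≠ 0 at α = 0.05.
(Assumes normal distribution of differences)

Answer: t = -9.6887, reject H₀

Derivation:
df = n - 1 = 16
SE = s_d/√n = 2/√17 = 0.4851
t = d̄/SE = -4.7/0.4851 = -9.6887
Critical value: t_{0.025,16} = ±2.120
p-value < 0.0001
Decision: reject H₀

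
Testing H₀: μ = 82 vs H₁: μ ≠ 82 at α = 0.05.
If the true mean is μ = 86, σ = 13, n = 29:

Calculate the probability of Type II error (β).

SE = σ/√n = 13/√29 = 2.4140
Critical values: μ₀ ± z_0.025×SE = 82 ± 1.960×2.4140
Acceptance region: (77.2686, 86.7314)
Under H₁ (μ = 86): z_high = (86.7314 - 86)/2.4140 = 0.3030, z_low = (77.2686 - 86)/2.4140 = -3.6170
β = P(not reject | H₁) = Φ(0.3030) - Φ(-3.6170) ≈ 0.6189

Answer: β ≈ 0.6189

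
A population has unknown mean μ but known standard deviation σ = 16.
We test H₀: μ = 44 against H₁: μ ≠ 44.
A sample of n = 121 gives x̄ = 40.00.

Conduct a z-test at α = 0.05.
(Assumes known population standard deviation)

Standard error: SE = σ/√n = 16/√121 = 1.4545
z-statistic: z = (x̄ - μ₀)/SE = (40.00 - 44)/1.4545 = -2.7501
Critical value: ±1.960
p-value = 0.0060
Decision: reject H₀

Answer: z = -2.7501, reject H₀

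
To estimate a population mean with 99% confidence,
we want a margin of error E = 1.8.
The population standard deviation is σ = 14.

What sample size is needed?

Answer: n = 402

Derivation:
z_0.005 = 2.576
n = (z×σ/E)² = (2.576×14/1.8)²
n = 401.4235
Round up: n = 402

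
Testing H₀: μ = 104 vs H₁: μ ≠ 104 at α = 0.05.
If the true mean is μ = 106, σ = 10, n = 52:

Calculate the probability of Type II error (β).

Answer: β ≈ 0.6974

Derivation:
SE = σ/√n = 10/√52 = 1.3868
Critical values: μ₀ ± z_0.025×SE = 104 ± 1.960×1.3868
Acceptance region: (101.2819, 106.7181)
Under H₁ (μ = 106): z_high = (106.7181 - 106)/1.3868 = 0.5178, z_low = (101.2819 - 106)/1.3868 = -3.4021
β = P(not reject | H₁) = Φ(0.5178) - Φ(-3.4021) ≈ 0.6974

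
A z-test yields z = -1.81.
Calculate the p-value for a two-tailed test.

For z = -1.81:
p = 2×P(Z > |-1.81|) = 2×(1 - Φ(1.81)) = 0.0703

Answer: p-value ≈ 0.0703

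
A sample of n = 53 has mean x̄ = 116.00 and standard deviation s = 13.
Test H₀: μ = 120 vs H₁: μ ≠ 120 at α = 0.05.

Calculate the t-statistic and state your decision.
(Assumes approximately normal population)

Answer: t = -2.2400, reject H₀

Derivation:
df = n - 1 = 52
SE = s/√n = 13/√53 = 1.7857
t = (x̄ - μ₀)/SE = (116.00 - 120)/1.7857 = -2.2400
Critical value: t_{0.025,52} = ±2.007
p-value ≈ 0.0294
Decision: reject H₀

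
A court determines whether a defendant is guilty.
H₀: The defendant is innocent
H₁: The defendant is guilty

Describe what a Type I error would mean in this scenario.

Type I error: rejecting H₀ when it is actually true (false positive).
Type II error: failing to reject H₀ when H₁ is actually true (false negative).

Answer: Convicting an innocent person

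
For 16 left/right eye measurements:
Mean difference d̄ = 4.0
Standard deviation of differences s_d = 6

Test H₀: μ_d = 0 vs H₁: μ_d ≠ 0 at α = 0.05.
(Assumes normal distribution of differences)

df = n - 1 = 15
SE = s_d/√n = 6/√16 = 1.5000
t = d̄/SE = 4.0/1.5000 = 2.6667
Critical value: t_{0.025,15} = ±2.131
p-value ≈ 0.0176
Decision: reject H₀

Answer: t = 2.6667, reject H₀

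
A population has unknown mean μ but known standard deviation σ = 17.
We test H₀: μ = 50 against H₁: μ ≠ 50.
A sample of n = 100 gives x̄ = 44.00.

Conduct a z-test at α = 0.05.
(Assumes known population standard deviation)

Standard error: SE = σ/√n = 17/√100 = 1.7000
z-statistic: z = (x̄ - μ₀)/SE = (44.00 - 50)/1.7000 = -3.5294
Critical value: ±1.960
p-value = 0.0004
Decision: reject H₀

Answer: z = -3.5294, reject H₀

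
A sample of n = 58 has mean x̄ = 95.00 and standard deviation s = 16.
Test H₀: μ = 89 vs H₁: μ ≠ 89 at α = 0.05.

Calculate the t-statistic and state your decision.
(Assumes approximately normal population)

df = n - 1 = 57
SE = s/√n = 16/√58 = 2.1009
t = (x̄ - μ₀)/SE = (95.00 - 89)/2.1009 = 2.8559
Critical value: t_{0.025,57} = ±2.002
p-value ≈ 0.0060
Decision: reject H₀

Answer: t = 2.8559, reject H₀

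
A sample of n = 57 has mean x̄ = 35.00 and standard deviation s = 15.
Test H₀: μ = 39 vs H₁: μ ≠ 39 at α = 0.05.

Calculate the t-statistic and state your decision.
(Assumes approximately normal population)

df = n - 1 = 56
SE = s/√n = 15/√57 = 1.9868
t = (x̄ - μ₀)/SE = (35.00 - 39)/1.9868 = -2.0133
Critical value: t_{0.025,56} = ±2.003
p-value ≈ 0.0489
Decision: reject H₀

Answer: t = -2.0133, reject H₀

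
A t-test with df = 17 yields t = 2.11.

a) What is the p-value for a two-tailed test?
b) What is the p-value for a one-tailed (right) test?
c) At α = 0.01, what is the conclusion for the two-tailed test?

Using t-distribution with df = 17:
a) Two-tailed: p = 2×P(T > 2.11) = 0.0500
b) One-tailed: p = P(T > 2.11) = 0.0250
c) 0.0500 ≥ 0.01, fail to reject H₀

Answer: a) 0.0500, b) 0.0250, c) fail to reject H₀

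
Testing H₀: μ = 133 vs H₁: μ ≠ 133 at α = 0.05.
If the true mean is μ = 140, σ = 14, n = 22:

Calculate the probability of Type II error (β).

SE = σ/√n = 14/√22 = 2.9848
Critical values: μ₀ ± z_0.025×SE = 133 ± 1.960×2.9848
Acceptance region: (127.1498, 138.8502)
Under H₁ (μ = 140): z_high = (138.8502 - 140)/2.9848 = -0.3852, z_low = (127.1498 - 140)/2.9848 = -4.3052
β = P(not reject | H₁) = Φ(-0.3852) - Φ(-4.3052) ≈ 0.3500

Answer: β ≈ 0.3500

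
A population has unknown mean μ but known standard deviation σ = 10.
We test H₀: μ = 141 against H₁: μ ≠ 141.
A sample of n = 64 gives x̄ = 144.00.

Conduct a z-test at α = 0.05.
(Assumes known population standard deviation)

Standard error: SE = σ/√n = 10/√64 = 1.2500
z-statistic: z = (x̄ - μ₀)/SE = (144.00 - 141)/1.2500 = 2.4000
Critical value: ±1.960
p-value = 0.0164
Decision: reject H₀

Answer: z = 2.4000, reject H₀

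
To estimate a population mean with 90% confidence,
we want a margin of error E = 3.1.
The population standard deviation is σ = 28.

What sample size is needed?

Answer: n = 221

Derivation:
z_0.05 = 1.645
n = (z×σ/E)² = (1.645×28/3.1)²
n = 220.7621
Round up: n = 221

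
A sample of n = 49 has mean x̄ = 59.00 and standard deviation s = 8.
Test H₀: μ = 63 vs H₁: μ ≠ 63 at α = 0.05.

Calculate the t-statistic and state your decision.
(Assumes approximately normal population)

Answer: t = -3.4999, reject H₀

Derivation:
df = n - 1 = 48
SE = s/√n = 8/√49 = 1.1429
t = (x̄ - μ₀)/SE = (59.00 - 63)/1.1429 = -3.4999
Critical value: t_{0.025,48} = ±2.011
p-value ≈ 0.0010
Decision: reject H₀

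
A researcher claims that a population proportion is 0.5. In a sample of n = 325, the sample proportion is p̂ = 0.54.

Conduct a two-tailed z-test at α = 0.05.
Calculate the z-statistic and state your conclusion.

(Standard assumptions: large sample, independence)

H₀: p = 0.5, H₁: p ≠ 0.5
Standard error: SE = √(p₀(1-p₀)/n) = √(0.5×0.5/325) = 0.027735
z-statistic: z = (p̂ - p₀)/SE = (0.54 - 0.5)/0.027735 = 1.4422
Critical value: z_0.025 = ±1.960
p-value = 0.1492
Decision: fail to reject H₀ at α = 0.05

Answer: z = 1.4422, fail to reject H₀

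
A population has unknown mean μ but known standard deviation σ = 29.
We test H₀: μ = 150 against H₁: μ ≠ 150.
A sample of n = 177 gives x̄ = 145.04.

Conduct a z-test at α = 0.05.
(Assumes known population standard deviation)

Standard error: SE = σ/√n = 29/√177 = 2.1798
z-statistic: z = (x̄ - μ₀)/SE = (145.04 - 150)/2.1798 = -2.2754
Critical value: ±1.960
p-value = 0.0229
Decision: reject H₀

Answer: z = -2.2754, reject H₀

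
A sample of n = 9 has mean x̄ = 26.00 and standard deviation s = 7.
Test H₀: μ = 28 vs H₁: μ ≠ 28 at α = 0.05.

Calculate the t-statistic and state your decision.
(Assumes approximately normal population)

df = n - 1 = 8
SE = s/√n = 7/√9 = 2.3333
t = (x̄ - μ₀)/SE = (26.00 - 28)/2.3333 = -0.8572
Critical value: t_{0.025,8} = ±2.306
p-value ≈ 0.4163
Decision: fail to reject H₀

Answer: t = -0.8572, fail to reject H₀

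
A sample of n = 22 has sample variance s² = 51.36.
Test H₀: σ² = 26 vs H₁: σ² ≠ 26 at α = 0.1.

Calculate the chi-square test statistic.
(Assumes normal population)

df = n - 1 = 21
χ² = (n-1)s²/σ₀² = 21×51.36/26 = 41.4831
Critical values: χ²_{0.95,21} = 11.591, χ²_{0.05,21} = 32.671
Rejection region: χ² < 11.591 or χ² > 32.671
Decision: reject H₀

Answer: χ² = 41.4831, reject H₀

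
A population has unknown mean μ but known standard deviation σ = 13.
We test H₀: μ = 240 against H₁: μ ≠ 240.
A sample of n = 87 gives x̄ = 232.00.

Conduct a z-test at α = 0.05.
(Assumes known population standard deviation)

Standard error: SE = σ/√n = 13/√87 = 1.3937
z-statistic: z = (x̄ - μ₀)/SE = (232.00 - 240)/1.3937 = -5.7401
Critical value: ±1.960
p-value < 0.0001
Decision: reject H₀

Answer: z = -5.7401, reject H₀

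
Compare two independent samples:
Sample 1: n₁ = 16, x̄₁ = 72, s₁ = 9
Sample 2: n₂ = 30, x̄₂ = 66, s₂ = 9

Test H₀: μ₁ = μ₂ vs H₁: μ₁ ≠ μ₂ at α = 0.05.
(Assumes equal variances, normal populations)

Pooled variance: s²_p = [15×9² + 29×9²]/(44) = 81.0000
s_p = 9.0000
SE = s_p×√(1/n₁ + 1/n₂) = 9.0000×√(1/16 + 1/30) = 2.7861
t = (x̄₁ - x̄₂)/SE = (72 - 66)/2.7861 = 2.1535
df = 44, t-critical = ±2.015
Decision: reject H₀

Answer: t = 2.1535, reject H₀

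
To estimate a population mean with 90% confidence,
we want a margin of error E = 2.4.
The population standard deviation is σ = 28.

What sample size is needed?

Answer: n = 369

Derivation:
z_0.05 = 1.645
n = (z×σ/E)² = (1.645×28/2.4)²
n = 368.3201
Round up: n = 369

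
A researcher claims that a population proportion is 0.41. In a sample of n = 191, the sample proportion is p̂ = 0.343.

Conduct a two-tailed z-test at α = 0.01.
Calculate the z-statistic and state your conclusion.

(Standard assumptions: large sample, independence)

Answer: z = -1.8827, fail to reject H₀

Derivation:
H₀: p = 0.41, H₁: p ≠ 0.41
Standard error: SE = √(p₀(1-p₀)/n) = √(0.41×0.59/191) = 0.035588
z-statistic: z = (p̂ - p₀)/SE = (0.343 - 0.41)/0.035588 = -1.8827
Critical value: z_0.005 = ±2.576
p-value = 0.0597
Decision: fail to reject H₀ at α = 0.01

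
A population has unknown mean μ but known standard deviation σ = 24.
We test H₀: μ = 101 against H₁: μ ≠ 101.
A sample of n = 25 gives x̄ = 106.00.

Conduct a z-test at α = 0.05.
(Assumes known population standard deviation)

Answer: z = 1.0417, fail to reject H₀

Derivation:
Standard error: SE = σ/√n = 24/√25 = 4.8000
z-statistic: z = (x̄ - μ₀)/SE = (106.00 - 101)/4.8000 = 1.0417
Critical value: ±1.960
p-value = 0.2976
Decision: fail to reject H₀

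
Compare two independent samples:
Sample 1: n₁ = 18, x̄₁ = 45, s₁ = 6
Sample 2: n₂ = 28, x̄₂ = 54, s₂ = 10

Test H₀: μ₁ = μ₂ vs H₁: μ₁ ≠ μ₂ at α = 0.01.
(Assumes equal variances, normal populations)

Pooled variance: s²_p = [17×6² + 27×10²]/(44) = 75.2727
s_p = 8.6760
SE = s_p×√(1/n₁ + 1/n₂) = 8.6760×√(1/18 + 1/28) = 2.6211
t = (x̄₁ - x̄₂)/SE = (45 - 54)/2.6211 = -3.4337
df = 44, t-critical = ±2.692
Decision: reject H₀

Answer: t = -3.4337, reject H₀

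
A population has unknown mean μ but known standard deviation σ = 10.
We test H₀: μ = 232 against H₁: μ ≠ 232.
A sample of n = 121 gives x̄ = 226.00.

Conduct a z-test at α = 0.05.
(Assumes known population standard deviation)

Standard error: SE = σ/√n = 10/√121 = 0.9091
z-statistic: z = (x̄ - μ₀)/SE = (226.00 - 232)/0.9091 = -6.5999
Critical value: ±1.960
p-value < 0.0001
Decision: reject H₀

Answer: z = -6.5999, reject H₀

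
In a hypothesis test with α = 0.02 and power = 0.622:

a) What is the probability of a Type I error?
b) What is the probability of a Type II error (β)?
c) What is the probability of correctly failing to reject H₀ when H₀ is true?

a) Type I error probability = α = 0.02
b) Power = P(reject H₀ | H₁ true) = 1 - β = 0.622, so Type II error probability = β = 1 - Power = 0.378
c) P(fail to reject H₀ | H₀ true) = 1 - α = 0.98

Answer: a) 0.02, b) 0.378, c) 0.98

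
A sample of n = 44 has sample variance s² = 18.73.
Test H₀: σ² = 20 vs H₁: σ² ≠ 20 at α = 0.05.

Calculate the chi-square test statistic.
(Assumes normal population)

Answer: χ² = 40.2695, fail to reject H₀

Derivation:
df = n - 1 = 43
χ² = (n-1)s²/σ₀² = 43×18.73/20 = 40.2695
Critical values: χ²_{0.975,43} = 26.785, χ²_{0.025,43} = 62.990
Rejection region: χ² < 26.785 or χ² > 62.990
Decision: fail to reject H₀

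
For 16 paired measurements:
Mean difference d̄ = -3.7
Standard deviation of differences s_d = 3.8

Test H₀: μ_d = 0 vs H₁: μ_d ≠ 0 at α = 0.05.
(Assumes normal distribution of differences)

df = n - 1 = 15
SE = s_d/√n = 3.8/√16 = 0.9500
t = d̄/SE = -3.7/0.9500 = -3.8947
Critical value: t_{0.025,15} = ±2.131
p-value ≈ 0.0014
Decision: reject H₀

Answer: t = -3.8947, reject H₀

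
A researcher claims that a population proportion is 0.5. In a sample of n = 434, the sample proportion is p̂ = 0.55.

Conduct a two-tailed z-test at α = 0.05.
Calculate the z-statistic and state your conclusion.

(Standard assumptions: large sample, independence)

H₀: p = 0.5, H₁: p ≠ 0.5
Standard error: SE = √(p₀(1-p₀)/n) = √(0.5×0.5/434) = 0.024001
z-statistic: z = (p̂ - p₀)/SE = (0.55 - 0.5)/0.024001 = 2.0832
Critical value: z_0.025 = ±1.960
p-value = 0.0372
Decision: reject H₀ at α = 0.05

Answer: z = 2.0832, reject H₀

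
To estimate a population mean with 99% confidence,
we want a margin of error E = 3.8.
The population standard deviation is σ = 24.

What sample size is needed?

z_0.005 = 2.576
n = (z×σ/E)² = (2.576×24/3.8)²
n = 264.6958
Round up: n = 265

Answer: n = 265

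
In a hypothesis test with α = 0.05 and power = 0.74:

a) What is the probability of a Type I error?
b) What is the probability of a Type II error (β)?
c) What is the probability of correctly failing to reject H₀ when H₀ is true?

a) Type I error probability = α = 0.05
b) Power = P(reject H₀ | H₁ true) = 1 - β = 0.74, so Type II error probability = β = 1 - Power = 0.26
c) P(fail to reject H₀ | H₀ true) = 1 - α = 0.95

Answer: a) 0.05, b) 0.26, c) 0.95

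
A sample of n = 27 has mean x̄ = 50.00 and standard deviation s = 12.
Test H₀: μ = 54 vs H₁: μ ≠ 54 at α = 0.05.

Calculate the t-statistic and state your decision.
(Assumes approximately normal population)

Answer: t = -1.7321, fail to reject H₀

Derivation:
df = n - 1 = 26
SE = s/√n = 12/√27 = 2.3094
t = (x̄ - μ₀)/SE = (50.00 - 54)/2.3094 = -1.7321
Critical value: t_{0.025,26} = ±2.056
p-value ≈ 0.0951
Decision: fail to reject H₀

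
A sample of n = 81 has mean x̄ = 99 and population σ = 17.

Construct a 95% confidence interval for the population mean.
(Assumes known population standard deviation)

Confidence level: 95%, α = 0.05
z_0.025 = 1.960
SE = σ/√n = 17/√81 = 1.8889
Margin of error = 1.960 × 1.8889 = 3.7022
CI: x̄ ± margin = 99 ± 3.7022
CI: (95.2978, 102.7022)

Answer: (95.2978, 102.7022)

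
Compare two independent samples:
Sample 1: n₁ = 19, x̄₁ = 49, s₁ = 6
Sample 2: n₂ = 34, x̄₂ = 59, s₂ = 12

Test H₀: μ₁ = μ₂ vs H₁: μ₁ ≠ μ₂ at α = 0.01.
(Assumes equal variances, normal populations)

Answer: t = -3.3928, reject H₀

Derivation:
Pooled variance: s²_p = [18×6² + 33×12²]/(51) = 105.8824
s_p = 10.2899
SE = s_p×√(1/n₁ + 1/n₂) = 10.2899×√(1/19 + 1/34) = 2.9474
t = (x̄₁ - x̄₂)/SE = (49 - 59)/2.9474 = -3.3928
df = 51, t-critical = ±2.676
Decision: reject H₀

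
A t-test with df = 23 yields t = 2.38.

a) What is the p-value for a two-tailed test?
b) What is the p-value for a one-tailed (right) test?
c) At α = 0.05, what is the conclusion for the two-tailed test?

Answer: a) 0.0260, b) 0.0130, c) reject H₀

Derivation:
Using t-distribution with df = 23:
a) Two-tailed: p = 2×P(T > 2.38) = 0.0260
b) One-tailed: p = P(T > 2.38) = 0.0130
c) 0.0260 < 0.05, reject H₀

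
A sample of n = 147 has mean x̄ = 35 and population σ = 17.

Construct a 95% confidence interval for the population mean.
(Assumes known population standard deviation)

Confidence level: 95%, α = 0.05
z_0.025 = 1.960
SE = σ/√n = 17/√147 = 1.4021
Margin of error = 1.960 × 1.4021 = 2.7481
CI: x̄ ± margin = 35 ± 2.7481
CI: (32.2519, 37.7481)

Answer: (32.2519, 37.7481)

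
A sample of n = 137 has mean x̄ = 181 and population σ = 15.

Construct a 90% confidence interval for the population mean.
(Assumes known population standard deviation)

Confidence level: 90%, α = 0.1
z_0.05 = 1.645
SE = σ/√n = 15/√137 = 1.2815
Margin of error = 1.645 × 1.2815 = 2.1081
CI: x̄ ± margin = 181 ± 2.1081
CI: (178.8919, 183.1081)

Answer: (178.8919, 183.1081)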